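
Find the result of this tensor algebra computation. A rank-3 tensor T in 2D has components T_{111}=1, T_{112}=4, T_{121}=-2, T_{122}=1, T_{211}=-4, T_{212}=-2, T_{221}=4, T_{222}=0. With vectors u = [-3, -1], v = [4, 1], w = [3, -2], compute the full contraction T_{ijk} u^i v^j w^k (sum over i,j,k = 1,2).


S = sum over i,j,k of T_{ijk} u_i v_j w_k. Expanding all 8 terms:
T_{111}*u_1*v_1*w_1 = 1*-3*4*3 = -36  (running total: -36)
T_{112}*u_1*v_1*w_2 = 4*-3*4*-2 = 96  (running total: 60)
T_{121}*u_1*v_2*w_1 = -2*-3*1*3 = 18  (running total: 78)
T_{122}*u_1*v_2*w_2 = 1*-3*1*-2 = 6  (running total: 84)
T_{211}*u_2*v_1*w_1 = -4*-1*4*3 = 48  (running total: 132)
T_{212}*u_2*v_1*w_2 = -2*-1*4*-2 = -16  (running total: 116)
T_{221}*u_2*v_2*w_1 = 4*-1*1*3 = -12  (running total: 104)
T_{222}*u_2*v_2*w_2 = 0*-1*1*-2 = 0  (running total: 104)
S = 104

104


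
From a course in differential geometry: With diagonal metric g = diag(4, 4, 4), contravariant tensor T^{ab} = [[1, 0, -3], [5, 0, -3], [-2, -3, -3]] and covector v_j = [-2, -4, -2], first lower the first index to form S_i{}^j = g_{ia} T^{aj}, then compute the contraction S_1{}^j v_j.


Step 1: lower the first index. For a diagonal metric, g_{ia} T^{aj} = g_{ii} T^{ij} (no sum on i).
g_{11} = 4
S_1{}^1 = 4 * T^{11} = 4 * 1 = 4
S_1{}^2 = 4 * T^{12} = 4 * 0 = 0
S_1{}^3 = 4 * T^{13} = 4 * -3 = -12
Step 2: contract S_1{}^j with v_j.
S_1{}^1 * v_1 = 4 * -2 = -8
S_1{}^2 * v_2 = 0 * -4 = 0
S_1{}^3 * v_3 = -12 * -2 = 24
Result = -8 + 0 + 24 = 16

16


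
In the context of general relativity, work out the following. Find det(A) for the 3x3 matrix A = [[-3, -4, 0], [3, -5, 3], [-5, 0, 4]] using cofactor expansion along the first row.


Expanding along the first row, det(A) = a11*M_11 - a12*M_12 + a13*M_13, where M_1j is the (1,j) minor.
Minor M_11 = -5*4 - 3*0 = -20
Minor M_12 = 3*4 - 3*-5 = 27
Minor M_13 = 3*0 - -5*-5 = -25
det = -3*(-20) - -4*(27) + 0*(-25)
    = 60 - -108 + 0
    = 168

168


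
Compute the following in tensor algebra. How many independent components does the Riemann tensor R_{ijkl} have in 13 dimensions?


The Riemann tensor in d dimensions has d^2(d^2 - 1)/12 independent components.
d = 13, so d^2 = 169
d^2 - 1 = 168
d^2(d^2 - 1) = 169 * 168 = 28392
Divide by 12: 28392 / 12 = 2366

2366


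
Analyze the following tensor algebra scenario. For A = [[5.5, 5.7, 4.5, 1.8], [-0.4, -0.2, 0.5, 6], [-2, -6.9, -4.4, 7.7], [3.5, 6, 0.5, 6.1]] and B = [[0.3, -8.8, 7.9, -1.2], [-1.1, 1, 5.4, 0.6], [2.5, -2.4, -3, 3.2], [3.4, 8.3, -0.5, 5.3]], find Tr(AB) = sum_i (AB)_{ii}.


Tr(AB) = sum_i (AB)_{ii} where (AB)_{ii} = sum_k A_{ik} B_{ki}.
(AB)_{11} = 5.5*0.3 + 5.7*-1.1 + 4.5*2.5 + 1.8*3.4 = 12.75
(AB)_{22} = -0.4*-8.8 + -0.2*1 + 0.5*-2.4 + 6*8.3 = 51.92
(AB)_{33} = -2*7.9 + -6.9*5.4 + -4.4*-3 + 7.7*-0.5 = -43.71
(AB)_{44} = 3.5*-1.2 + 6*0.6 + 0.5*3.2 + 6.1*5.3 = 33.33
Tr(AB) = 12.75 + 51.92 + -43.71 + 33.33 = 54.29

54.29


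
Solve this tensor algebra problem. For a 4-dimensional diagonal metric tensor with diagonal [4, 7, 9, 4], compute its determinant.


For a diagonal metric, the determinant is the product of diagonal entries.
Diagonal entries: 4, 7, 9, 4
det(g) = 4 * 7 * 9 * 4 = 1008

1008


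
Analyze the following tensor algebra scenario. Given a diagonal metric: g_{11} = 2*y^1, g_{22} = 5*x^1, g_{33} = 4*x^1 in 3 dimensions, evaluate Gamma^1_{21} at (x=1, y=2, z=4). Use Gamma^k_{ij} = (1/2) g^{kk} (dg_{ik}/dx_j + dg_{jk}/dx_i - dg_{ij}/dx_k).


For a diagonal metric, Gamma^k_{ij} = (1/2) g^{kk} (dg_{ik}/dx_j + dg_{jk}/dx_i - dg_{ij}/dx_k).
The metric is diagonal, so g_{ab} = 0 for a != b.
At the given point: g_{11} = 4, g_{22} = 5, g_{33} = 4
g^{11} = 1/4
dg_{21}/dx_1 = 0 (off-diagonal)
dg_{11}/dx_2 = dg_{11}/dx_2 = 2
dg_{21}/dx_1 = 0 (off-diagonal)
Numerator = 0 + 2 - 0 = 2
Gamma^1_{21} = 2 / (2 * 4) = 1/4

1/4


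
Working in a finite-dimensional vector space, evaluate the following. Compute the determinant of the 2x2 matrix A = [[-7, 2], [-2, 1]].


For a 2x2 matrix [[a, b], [c, d]], det = a*d - b*c.
a = -7, b = 2, c = -2, d = 1
a*d = -7 * 1 = -7
b*c = 2 * -2 = -4
det = -7 - -4 = -3

-3


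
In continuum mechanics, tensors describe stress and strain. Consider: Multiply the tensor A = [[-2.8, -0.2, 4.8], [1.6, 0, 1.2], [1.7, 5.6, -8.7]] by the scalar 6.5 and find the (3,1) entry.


Scalar multiplication: (cA)_{ij} = c * A_{ij}.
c = 6.5
A_{31} = 1.7
(cA)_{31} = 6.5 * 1.7 = 11.05

11.05


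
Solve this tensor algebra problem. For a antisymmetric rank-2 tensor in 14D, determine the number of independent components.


A antisymmetric rank-2 tensor in d dimensions has d(d-1)/2 independent components.
d = 14
d(d-1)/2 = 14 * 13 / 2 = 182 / 2 = 91

91


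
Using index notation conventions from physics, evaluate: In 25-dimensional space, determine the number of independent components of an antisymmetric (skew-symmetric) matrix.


An antisymmetric rank-2 tensor satisfies A_{ij} = -A_{ji}, so diagonal entries are zero.
The independent components are the upper-triangular entries: C(n, 2) = n(n-1)/2.
n = 25
C(25, 2) = 25 * 24 / 2 = 600 / 2 = 300

300


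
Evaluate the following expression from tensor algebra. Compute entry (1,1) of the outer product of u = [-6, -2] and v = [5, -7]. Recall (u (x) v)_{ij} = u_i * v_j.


The outer product entry T_{ij} = u_i * v_j.
We need i=1, j=1.
u_1 = -6, v_1 = 5
T_{1,1} = -6 * 5 = -30

-30


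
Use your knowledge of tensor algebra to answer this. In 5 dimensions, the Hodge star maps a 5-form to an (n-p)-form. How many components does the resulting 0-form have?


The Hodge dual of a p-form on an n-dimensional manifold is an (n-p)-form.
n = 5, p = 5, so dual degree = 5 - 5 = 0
The number of components is C(n, n-p) = C(5, 0) = 1

1


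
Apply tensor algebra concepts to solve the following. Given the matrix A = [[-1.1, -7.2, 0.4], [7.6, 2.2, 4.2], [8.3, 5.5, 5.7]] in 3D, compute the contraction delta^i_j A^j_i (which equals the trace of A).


The contraction (trace) of a rank-2 tensor is the sum of its diagonal elements.
Diagonal entries: A[1,1] = -1.1, A[2,2] = 2.2, A[3,3] = 5.7
Tr(A) = -1.1 + 2.2 + 5.7 = 6.8

6.8


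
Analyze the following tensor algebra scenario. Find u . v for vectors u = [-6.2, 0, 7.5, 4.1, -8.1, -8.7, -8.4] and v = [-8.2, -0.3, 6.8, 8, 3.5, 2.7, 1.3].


The inner product u . v = sum of u_i * v_i.
Term-by-term: -6.2 * -8.2, 0 * -0.3, 7.5 * 6.8, 4.1 * 8, -8.1 * 3.5, -8.7 * 2.7, -8.4 * 1.3
Products: 50.84, 0, 51, 32.8, -28.35, -23.49, -10.92
Sum = 50.84 + 0 + 51 + 32.8 + -28.35 + -23.49 + -10.92 = 71.88

71.88


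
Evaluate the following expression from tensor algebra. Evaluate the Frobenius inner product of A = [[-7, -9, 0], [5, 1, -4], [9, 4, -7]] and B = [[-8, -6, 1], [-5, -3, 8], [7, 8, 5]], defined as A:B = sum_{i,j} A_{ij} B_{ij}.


A:B = sum over all i,j of A_{ij} * B_{ij}.
Row 1: -7*-8=56, -9*-6=54, 0*1=0 => row sum = 110
Row 2: 5*-5=-25, 1*-3=-3, -4*8=-32 => row sum = -60
Row 3: 9*7=63, 4*8=32, -7*5=-35 => row sum = 60
Total = 110 + -60 + 60 = 110

110


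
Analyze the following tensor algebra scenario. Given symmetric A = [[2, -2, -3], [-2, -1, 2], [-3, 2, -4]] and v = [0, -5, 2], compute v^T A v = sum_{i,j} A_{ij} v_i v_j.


First compute Av:
(Av)_1 = 2*0 + -2*-5 + -3*2 = 4
(Av)_2 = -2*0 + -1*-5 + 2*2 = 9
(Av)_3 = -3*0 + 2*-5 + -4*2 = -18
Av = [4, 9, -18]
Then v^T (Av) = 0*4 + -5*9 + 2*-18
= 0 + -45 + -36 = -81

-81


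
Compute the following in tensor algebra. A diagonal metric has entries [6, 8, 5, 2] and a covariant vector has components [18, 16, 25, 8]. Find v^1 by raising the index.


To raise an index with a diagonal metric: v^i = v_i / g_{ii}.
For index 1: v_1 = 18, g_{11} = 6
v^1 = 18 / 6 = 3

3


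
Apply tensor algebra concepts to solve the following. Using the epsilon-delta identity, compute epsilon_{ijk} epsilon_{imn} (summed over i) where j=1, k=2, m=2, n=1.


Using the identity: epsilon_{ijk} epsilon_{imn} = delta_{jm} delta_{kn} - delta_{jn} delta_{km}.
delta_{12} = 0
delta_{21} = 0
delta_{11} = 1
delta_{22} = 1
Result = 0 * 0 - 1 * 1 = 0 - 1 = -1

-1


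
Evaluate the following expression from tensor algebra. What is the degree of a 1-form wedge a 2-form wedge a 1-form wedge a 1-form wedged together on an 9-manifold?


The degree of a wedge product is the sum of the degrees of the individual forms.
Degrees: 1, 2, 1, 1
Total degree = 1 + 2 + 1 + 1 = 5

5


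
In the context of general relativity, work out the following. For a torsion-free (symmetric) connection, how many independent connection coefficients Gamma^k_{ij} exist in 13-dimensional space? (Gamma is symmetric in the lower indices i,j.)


Christoffel symbols Gamma^k_{ij} are symmetric in i,j, so there are d * d(d+1)/2 independent symbols.
d = 13
d(d+1)/2 = 13 * 14 / 2 = 91
Total = 13 * 91 = 1183

1183


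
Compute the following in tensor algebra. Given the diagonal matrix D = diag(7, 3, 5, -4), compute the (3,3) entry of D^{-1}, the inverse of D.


For a diagonal matrix, the inverse has entries (D^{-1})_{ii} = 1/d_{ii}.
The diagonal entries are: d_{11} = 7, d_{22} = 3, d_{33} = 5, d_{44} = -4
We need (D^{-1})_{33} = 1/d_{33} = 1/5 = 1/5

1/5


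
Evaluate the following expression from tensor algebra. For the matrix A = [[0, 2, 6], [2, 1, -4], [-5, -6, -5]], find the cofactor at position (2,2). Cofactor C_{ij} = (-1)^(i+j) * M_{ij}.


To find cofactor C_{22}, delete row 2 and column 2.
The resulting 2x2 submatrix is: [[0, 6], [-5, -5]]
Minor M_{22} = 0*-5 - 6*-5
  = 0 - -30 = 30
Sign = (-1)^(2+2) = (-1)^4 = 1
Cofactor C_{22} = 1 * 30 = 30

30


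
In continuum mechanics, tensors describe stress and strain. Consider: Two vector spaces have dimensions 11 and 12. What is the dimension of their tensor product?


The dimension of a tensor product is the product of dimensions.
dim(V) = 11, dim(W) = 12
dim(V (x) W) = 11 * 12 = 132

132


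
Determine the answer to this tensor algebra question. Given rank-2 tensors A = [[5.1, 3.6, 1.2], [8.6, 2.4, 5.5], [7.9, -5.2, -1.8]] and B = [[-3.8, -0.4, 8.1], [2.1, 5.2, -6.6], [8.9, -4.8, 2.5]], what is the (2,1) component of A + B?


Tensor addition is component-wise: (A + B)_{ij} = A_{ij} + B_{ij}.
A_{21} = 8.6
B_{21} = 2.1
(A + B)_{21} = 8.6 + 2.1 = 10.7

10.7


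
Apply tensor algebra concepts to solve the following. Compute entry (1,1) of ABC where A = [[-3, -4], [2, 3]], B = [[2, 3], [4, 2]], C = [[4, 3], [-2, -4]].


(ABC)_{11} = sum_m (AB)_{1m} C_{m1}. First compute row 1 of AB.
(AB)_{11} = -3*2 + -4*4 = -22
(AB)_{12} = -3*3 + -4*2 = -17
Now contract with column 1 of C:
(AB)_{11} * C_{11} = -22 * 4 = -88
(AB)_{12} * C_{21} = -17 * -2 = 34
(ABC)_{11} = -88 + 34 = -54

-54


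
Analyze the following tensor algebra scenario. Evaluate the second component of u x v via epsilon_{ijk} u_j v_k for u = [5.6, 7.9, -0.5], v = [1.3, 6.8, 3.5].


(u x v)_2 = sum_{j,k} epsilon_{2jk} u_j v_k. Only permutations of (1,2,3) contribute; the two non-zero terms are:
eps_{213} u_1 v_3 = -1 * 5.6 * 3.5 = -19.6
eps_{231} u_3 v_1 = 1 * -0.5 * 1.3 = -0.65
(u x v)_2 = -20.25

-20.25


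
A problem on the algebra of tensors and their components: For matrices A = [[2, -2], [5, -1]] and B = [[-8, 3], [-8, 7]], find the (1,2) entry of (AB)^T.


(AB)^T_{ij} = (AB)_{ji} = sum_k A_{jk} B_{ki}.
For i=1, j=2 we need (AB)_{21}:
A_{21} * B_{11} = 5 * -8 = -40
A_{22} * B_{21} = -1 * -8 = 8
Sum = -40 + 8 = -32

-32


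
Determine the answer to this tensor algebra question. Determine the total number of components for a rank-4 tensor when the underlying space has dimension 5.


The number of components of a rank-r tensor in d dimensions is d^r.
Here d = 5 and r = 4.
5^4 = 625

625


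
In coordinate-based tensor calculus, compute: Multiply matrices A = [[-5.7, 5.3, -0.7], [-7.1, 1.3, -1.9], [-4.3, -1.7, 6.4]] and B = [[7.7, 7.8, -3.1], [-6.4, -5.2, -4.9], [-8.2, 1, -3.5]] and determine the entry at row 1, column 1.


(AB)_{ij} = sum_k A_{ik} B_{kj}.
For i=1, j=1:
A_{11} * B_{11} = -5.7 * 7.7 = -43.89
A_{12} * B_{21} = 5.3 * -6.4 = -33.92
A_{13} * B_{31} = -0.7 * -8.2 = 5.74
Sum = -43.89 + -33.92 + 5.74 = -72.07

-72.07


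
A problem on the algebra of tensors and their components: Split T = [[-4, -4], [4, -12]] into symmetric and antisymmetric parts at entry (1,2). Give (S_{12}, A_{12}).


T_{12} = -4
T_{21} = 4
S_{12} = (-4 + 4)/2 = 0/2 = 0
A_{12} = (-4 - 4)/2 = -8/2 = -4
Check: S + A = 0 + -4 = -4 = T_{12}.

(0, -4)


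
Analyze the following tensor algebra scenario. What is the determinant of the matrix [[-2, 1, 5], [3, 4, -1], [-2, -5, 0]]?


Expanding along the first row, det(A) = a11*M_11 - a12*M_12 + a13*M_13, where M_1j is the (1,j) minor.
Minor M_11 = 4*0 - -1*-5 = -5
Minor M_12 = 3*0 - -1*-2 = -2
Minor M_13 = 3*-5 - 4*-2 = -7
det = -2*(-5) - 1*(-2) + 5*(-7)
    = 10 - -2 + -35
    = -23

-23


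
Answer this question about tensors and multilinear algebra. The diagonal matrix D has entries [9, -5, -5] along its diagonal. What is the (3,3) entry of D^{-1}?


For a diagonal matrix, the inverse has entries (D^{-1})_{ii} = 1/d_{ii}.
The diagonal entries are: d_{11} = 9, d_{22} = -5, d_{33} = -5
We need (D^{-1})_{33} = 1/d_{33} = 1/-5 = -1/5

-1/5


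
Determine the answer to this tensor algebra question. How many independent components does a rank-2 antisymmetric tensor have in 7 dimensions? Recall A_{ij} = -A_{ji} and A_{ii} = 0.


An antisymmetric rank-2 tensor satisfies A_{ij} = -A_{ji}, so diagonal entries are zero.
The independent components are the upper-triangular entries: C(n, 2) = n(n-1)/2.
n = 7
C(7, 2) = 7 * 6 / 2 = 42 / 2 = 21

21


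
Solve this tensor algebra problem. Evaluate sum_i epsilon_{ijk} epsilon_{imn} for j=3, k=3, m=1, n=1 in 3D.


Using the identity: epsilon_{ijk} epsilon_{imn} = delta_{jm} delta_{kn} - delta_{jn} delta_{km}.
delta_{31} = 0
delta_{31} = 0
delta_{31} = 0
delta_{31} = 0
Result = 0 * 0 - 0 * 0 = 0 - 0 = 0

0


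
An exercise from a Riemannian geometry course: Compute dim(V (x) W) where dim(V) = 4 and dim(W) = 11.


The dimension of a tensor product is the product of dimensions.
dim(V) = 4, dim(W) = 11
dim(V (x) W) = 4 * 11 = 44

44


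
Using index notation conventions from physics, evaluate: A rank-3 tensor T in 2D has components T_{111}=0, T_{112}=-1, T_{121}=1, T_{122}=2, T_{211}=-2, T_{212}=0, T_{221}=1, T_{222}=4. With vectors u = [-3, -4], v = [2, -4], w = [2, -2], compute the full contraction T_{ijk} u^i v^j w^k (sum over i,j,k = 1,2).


S = sum over i,j,k of T_{ijk} u_i v_j w_k. Expanding all 8 terms:
T_{111}*u_1*v_1*w_1 = 0*-3*2*2 = 0  (running total: 0)
T_{112}*u_1*v_1*w_2 = -1*-3*2*-2 = -12  (running total: -12)
T_{121}*u_1*v_2*w_1 = 1*-3*-4*2 = 24  (running total: 12)
T_{122}*u_1*v_2*w_2 = 2*-3*-4*-2 = -48  (running total: -36)
T_{211}*u_2*v_1*w_1 = -2*-4*2*2 = 32  (running total: -4)
T_{212}*u_2*v_1*w_2 = 0*-4*2*-2 = 0  (running total: -4)
T_{221}*u_2*v_2*w_1 = 1*-4*-4*2 = 32  (running total: 28)
T_{222}*u_2*v_2*w_2 = 4*-4*-4*-2 = -128  (running total: -100)
S = -100

-100


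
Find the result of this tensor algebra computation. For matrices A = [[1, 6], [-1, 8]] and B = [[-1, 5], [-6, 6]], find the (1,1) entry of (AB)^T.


(AB)^T_{ij} = (AB)_{ji} = sum_k A_{jk} B_{ki}.
For i=1, j=1 we need (AB)_{11}:
A_{11} * B_{11} = 1 * -1 = -1
A_{12} * B_{21} = 6 * -6 = -36
Sum = -1 + -36 = -37

-37


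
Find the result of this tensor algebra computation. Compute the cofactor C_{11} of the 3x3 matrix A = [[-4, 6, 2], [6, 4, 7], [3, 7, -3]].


To find cofactor C_{11}, delete row 1 and column 1.
The resulting 2x2 submatrix is: [[4, 7], [7, -3]]
Minor M_{11} = 4*-3 - 7*7
  = -12 - 49 = -61
Sign = (-1)^(1+1) = (-1)^2 = 1
Cofactor C_{11} = 1 * -61 = -61

-61


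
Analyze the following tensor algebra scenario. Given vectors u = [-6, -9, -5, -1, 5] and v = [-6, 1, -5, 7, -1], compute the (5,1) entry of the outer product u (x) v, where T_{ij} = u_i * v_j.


The outer product entry T_{ij} = u_i * v_j.
We need i=5, j=1.
u_5 = 5, v_1 = -6
T_{5,1} = 5 * -6 = -30

-30


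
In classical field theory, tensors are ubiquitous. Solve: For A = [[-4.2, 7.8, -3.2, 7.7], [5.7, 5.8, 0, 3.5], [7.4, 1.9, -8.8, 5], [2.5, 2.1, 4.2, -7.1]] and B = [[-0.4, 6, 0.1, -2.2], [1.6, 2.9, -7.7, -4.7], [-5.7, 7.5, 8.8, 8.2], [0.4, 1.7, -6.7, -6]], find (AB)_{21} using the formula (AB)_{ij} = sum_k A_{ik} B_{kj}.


(AB)_{ij} = sum_k A_{ik} B_{kj}.
For i=2, j=1:
A_{21} * B_{11} = 5.7 * -0.4 = -2.28
A_{22} * B_{21} = 5.8 * 1.6 = 9.28
A_{23} * B_{31} = 0 * -5.7 = 0
A_{24} * B_{41} = 3.5 * 0.4 = 1.4
Sum = -2.28 + 9.28 + 0 + 1.4 = 8.4

8.4


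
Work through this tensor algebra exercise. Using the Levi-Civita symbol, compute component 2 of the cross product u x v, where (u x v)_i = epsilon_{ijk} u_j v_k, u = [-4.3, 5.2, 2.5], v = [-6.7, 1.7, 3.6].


(u x v)_2 = sum_{j,k} epsilon_{2jk} u_j v_k. Only permutations of (1,2,3) contribute; the two non-zero terms are:
eps_{213} u_1 v_3 = -1 * -4.3 * 3.6 = 15.48
eps_{231} u_3 v_1 = 1 * 2.5 * -6.7 = -16.75
(u x v)_2 = -1.27

-1.27


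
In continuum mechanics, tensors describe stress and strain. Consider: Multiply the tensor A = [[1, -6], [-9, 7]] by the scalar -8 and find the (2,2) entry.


Scalar multiplication: (cA)_{ij} = c * A_{ij}.
c = -8
A_{22} = 7
(cA)_{22} = -8 * 7 = -56

-56


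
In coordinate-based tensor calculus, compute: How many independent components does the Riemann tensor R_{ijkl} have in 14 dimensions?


The Riemann tensor in d dimensions has d^2(d^2 - 1)/12 independent components.
d = 14, so d^2 = 196
d^2 - 1 = 195
d^2(d^2 - 1) = 196 * 195 = 38220
Divide by 12: 38220 / 12 = 3185

3185


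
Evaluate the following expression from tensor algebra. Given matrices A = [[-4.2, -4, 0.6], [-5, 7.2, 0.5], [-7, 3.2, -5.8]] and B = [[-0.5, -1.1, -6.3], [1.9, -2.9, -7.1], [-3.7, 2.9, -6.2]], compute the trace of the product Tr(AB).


Tr(AB) = sum_i (AB)_{ii} where (AB)_{ii} = sum_k A_{ik} B_{ki}.
(AB)_{11} = -4.2*-0.5 + -4*1.9 + 0.6*-3.7 = -7.72
(AB)_{22} = -5*-1.1 + 7.2*-2.9 + 0.5*2.9 = -13.93
(AB)_{33} = -7*-6.3 + 3.2*-7.1 + -5.8*-6.2 = 57.34
Tr(AB) = -7.72 + -13.93 + 57.34 = 35.69

35.69


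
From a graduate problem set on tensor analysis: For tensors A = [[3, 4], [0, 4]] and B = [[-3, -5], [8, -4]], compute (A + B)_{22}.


Tensor addition is component-wise: (A + B)_{ij} = A_{ij} + B_{ij}.
A_{22} = 4
B_{22} = -4
(A + B)_{22} = 4 + -4 = 0

0


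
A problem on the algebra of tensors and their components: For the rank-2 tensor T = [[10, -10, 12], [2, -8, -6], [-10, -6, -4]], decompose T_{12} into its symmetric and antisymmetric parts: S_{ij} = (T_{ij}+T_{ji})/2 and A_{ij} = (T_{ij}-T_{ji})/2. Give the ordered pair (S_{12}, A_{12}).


T_{12} = -10
T_{21} = 2
S_{12} = (-10 + 2)/2 = -8/2 = -4
A_{12} = (-10 - 2)/2 = -12/2 = -6
Check: S + A = -4 + -6 = -10 = T_{12}.

(-4, -6)


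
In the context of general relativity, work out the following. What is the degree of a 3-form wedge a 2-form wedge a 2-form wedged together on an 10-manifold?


The degree of a wedge product is the sum of the degrees of the individual forms.
Degrees: 3, 2, 2
Total degree = 3 + 2 + 2 = 7

7


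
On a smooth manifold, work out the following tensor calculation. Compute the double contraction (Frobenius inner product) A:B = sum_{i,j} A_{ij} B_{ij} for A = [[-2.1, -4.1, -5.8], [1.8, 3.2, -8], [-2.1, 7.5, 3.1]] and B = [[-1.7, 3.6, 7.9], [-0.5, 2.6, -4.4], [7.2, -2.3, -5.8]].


A:B = sum over all i,j of A_{ij} * B_{ij}.
Row 1: -2.1*-1.7=3.57, -4.1*3.6=-14.76, -5.8*7.9=-45.82 => row sum = -57.01
Row 2: 1.8*-0.5=-0.9, 3.2*2.6=8.32, -8*-4.4=35.2 => row sum = 42.62
Row 3: -2.1*7.2=-15.12, 7.5*-2.3=-17.25, 3.1*-5.8=-17.98 => row sum = -50.35
Total = -57.01 + 42.62 + -50.35 = -64.74

-64.74


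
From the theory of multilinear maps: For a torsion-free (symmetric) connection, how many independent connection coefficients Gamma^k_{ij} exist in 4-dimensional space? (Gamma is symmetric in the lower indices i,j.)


Christoffel symbols Gamma^k_{ij} are symmetric in i,j, so there are d * d(d+1)/2 independent symbols.
d = 4
d(d+1)/2 = 4 * 5 / 2 = 10
Total = 4 * 10 = 40

40


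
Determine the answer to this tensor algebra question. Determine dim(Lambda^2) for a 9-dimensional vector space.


The dimension of the space of p-forms on an n-dimensional space is C(n, p).
n = 9, p = 2
C(9, 2) = 9! / (2! * 7!) = 36

36


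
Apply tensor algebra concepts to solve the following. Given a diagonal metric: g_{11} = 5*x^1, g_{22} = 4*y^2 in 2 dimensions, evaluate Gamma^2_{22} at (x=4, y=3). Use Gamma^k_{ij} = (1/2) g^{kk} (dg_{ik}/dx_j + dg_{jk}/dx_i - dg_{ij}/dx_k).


For a diagonal metric, Gamma^k_{ij} = (1/2) g^{kk} (dg_{ik}/dx_j + dg_{jk}/dx_i - dg_{ij}/dx_k).
The metric is diagonal, so g_{ab} = 0 for a != b.
At the given point: g_{11} = 20, g_{22} = 36
g^{22} = 1/36
dg_{22}/dx_2 = dg_{22}/dx_2 = 24
dg_{22}/dx_2 = dg_{22}/dx_2 = 24
dg_{22}/dx_2 = dg_{22}/dx_2 = 24
Numerator = 24 + 24 - 24 = 24
Gamma^2_{22} = 24 / (2 * 36) = 1/3

1/3


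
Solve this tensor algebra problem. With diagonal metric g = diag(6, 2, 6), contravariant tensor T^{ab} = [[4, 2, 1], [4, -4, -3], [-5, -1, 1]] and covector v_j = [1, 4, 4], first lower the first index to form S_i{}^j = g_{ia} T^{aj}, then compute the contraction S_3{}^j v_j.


Step 1: lower the first index. For a diagonal metric, g_{ia} T^{aj} = g_{ii} T^{ij} (no sum on i).
g_{33} = 6
S_3{}^1 = 6 * T^{31} = 6 * -5 = -30
S_3{}^2 = 6 * T^{32} = 6 * -1 = -6
S_3{}^3 = 6 * T^{33} = 6 * 1 = 6
Step 2: contract S_3{}^j with v_j.
S_3{}^1 * v_1 = -30 * 1 = -30
S_3{}^2 * v_2 = -6 * 4 = -24
S_3{}^3 * v_3 = 6 * 4 = 24
Result = -30 + -24 + 24 = -30

-30


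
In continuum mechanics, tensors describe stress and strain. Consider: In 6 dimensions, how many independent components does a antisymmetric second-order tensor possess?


A antisymmetric rank-2 tensor in d dimensions has d(d-1)/2 independent components.
d = 6
d(d-1)/2 = 6 * 5 / 2 = 30 / 2 = 15

15


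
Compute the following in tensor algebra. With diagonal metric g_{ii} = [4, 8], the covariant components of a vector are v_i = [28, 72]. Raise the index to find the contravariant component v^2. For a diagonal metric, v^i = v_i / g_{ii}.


To raise an index with a diagonal metric: v^i = v_i / g_{ii}.
For index 2: v_2 = 72, g_{22} = 8
v^2 = 72 / 8 = 9

9


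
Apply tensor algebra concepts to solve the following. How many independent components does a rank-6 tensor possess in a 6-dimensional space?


The number of components of a rank-r tensor in d dimensions is d^r.
Here d = 6 and r = 6.
6^6 = 46656

46656


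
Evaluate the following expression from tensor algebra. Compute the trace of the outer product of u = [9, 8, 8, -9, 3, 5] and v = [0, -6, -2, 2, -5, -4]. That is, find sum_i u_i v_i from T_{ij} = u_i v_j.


The outer product gives T_{ij} = u_i v_j.
The trace (contraction) is Tr(T) = sum_i T_{ii} = sum_i u_i v_i.
Diagonal entries:
T_{11} = u_1 * v_1 = 9 * 0 = 0
T_{22} = u_2 * v_2 = 8 * -6 = -48
T_{33} = u_3 * v_3 = 8 * -2 = -16
T_{44} = u_4 * v_4 = -9 * 2 = -18
T_{55} = u_5 * v_5 = 3 * -5 = -15
T_{66} = u_6 * v_6 = 5 * -4 = -20
Tr(T) = 0 + -48 + -16 + -18 + -15 + -20 = -117

-117


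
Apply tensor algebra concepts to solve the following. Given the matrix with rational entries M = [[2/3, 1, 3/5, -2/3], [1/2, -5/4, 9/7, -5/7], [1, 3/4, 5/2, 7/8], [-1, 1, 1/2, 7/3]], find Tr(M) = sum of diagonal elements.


The trace is the sum of diagonal entries.
Diagonal: M[1,1] = 2/3, M[2,2] = -5/4, M[3,3] = 5/2, M[4,4] = 7/3
Tr(M) = 2/3 + -5/4 + 5/2 + 7/3
Computing step by step:
After adding M[1,1]: 2/3
After adding M[2,2]: -7/12
After adding M[3,3]: 23/12
After adding M[4,4]: 17/4
Tr(M) = 17/4

17/4


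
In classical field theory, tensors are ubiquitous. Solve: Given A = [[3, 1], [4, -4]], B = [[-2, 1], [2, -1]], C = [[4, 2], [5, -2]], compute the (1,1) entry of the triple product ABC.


(ABC)_{11} = sum_m (AB)_{1m} C_{m1}. First compute row 1 of AB.
(AB)_{11} = 3*-2 + 1*2 = -4
(AB)_{12} = 3*1 + 1*-1 = 2
Now contract with column 1 of C:
(AB)_{11} * C_{11} = -4 * 4 = -16
(AB)_{12} * C_{21} = 2 * 5 = 10
(ABC)_{11} = -16 + 10 = -6

-6


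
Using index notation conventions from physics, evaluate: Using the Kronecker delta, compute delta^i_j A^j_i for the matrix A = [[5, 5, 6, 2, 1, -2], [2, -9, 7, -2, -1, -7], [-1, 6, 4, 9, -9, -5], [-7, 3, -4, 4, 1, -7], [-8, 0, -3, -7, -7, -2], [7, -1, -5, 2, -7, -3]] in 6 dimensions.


The contraction (trace) of a rank-2 tensor is the sum of its diagonal elements.
Diagonal entries: A[1,1] = 5, A[2,2] = -9, A[3,3] = 4, A[4,4] = 4, A[5,5] = -7, A[6,6] = -3
Tr(A) = 5 + -9 + 4 + 4 + -7 + -3 = -6

-6


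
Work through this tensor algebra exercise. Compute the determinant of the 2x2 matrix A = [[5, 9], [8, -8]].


For a 2x2 matrix [[a, b], [c, d]], det = a*d - b*c.
a = 5, b = 9, c = 8, d = -8
a*d = 5 * -8 = -40
b*c = 9 * 8 = 72
det = -40 - 72 = -112

-112


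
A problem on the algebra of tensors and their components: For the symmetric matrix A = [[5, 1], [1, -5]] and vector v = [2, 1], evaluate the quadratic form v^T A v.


First compute Av:
(Av)_1 = 5*2 + 1*1 = 11
(Av)_2 = 1*2 + -5*1 = -3
Av = [11, -3]
Then v^T (Av) = 2*11 + 1*-3
= 22 + -3 = 19

19


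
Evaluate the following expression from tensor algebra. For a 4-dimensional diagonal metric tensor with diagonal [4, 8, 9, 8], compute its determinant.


For a diagonal metric, the determinant is the product of diagonal entries.
Diagonal entries: 4, 8, 9, 8
det(g) = 4 * 8 * 9 * 8 = 2304

2304


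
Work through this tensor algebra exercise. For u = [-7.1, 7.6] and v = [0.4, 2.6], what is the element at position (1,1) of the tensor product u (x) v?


The outer product entry T_{ij} = u_i * v_j.
We need i=1, j=1.
u_1 = -7.1, v_1 = 0.4
T_{1,1} = -7.1 * 0.4 = -2.84

-2.84


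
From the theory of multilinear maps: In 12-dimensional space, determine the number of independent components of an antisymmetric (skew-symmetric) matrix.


An antisymmetric rank-2 tensor satisfies A_{ij} = -A_{ji}, so diagonal entries are zero.
The independent components are the upper-triangular entries: C(n, 2) = n(n-1)/2.
n = 12
C(12, 2) = 12 * 11 / 2 = 132 / 2 = 66

66


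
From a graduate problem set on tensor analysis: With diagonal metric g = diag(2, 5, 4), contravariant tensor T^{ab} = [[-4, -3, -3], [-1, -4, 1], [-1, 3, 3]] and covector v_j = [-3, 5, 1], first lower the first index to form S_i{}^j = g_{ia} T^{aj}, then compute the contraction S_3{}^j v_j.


Step 1: lower the first index. For a diagonal metric, g_{ia} T^{aj} = g_{ii} T^{ij} (no sum on i).
g_{33} = 4
S_3{}^1 = 4 * T^{31} = 4 * -1 = -4
S_3{}^2 = 4 * T^{32} = 4 * 3 = 12
S_3{}^3 = 4 * T^{33} = 4 * 3 = 12
Step 2: contract S_3{}^j with v_j.
S_3{}^1 * v_1 = -4 * -3 = 12
S_3{}^2 * v_2 = 12 * 5 = 60
S_3{}^3 * v_3 = 12 * 1 = 12
Result = 12 + 60 + 12 = 84

84


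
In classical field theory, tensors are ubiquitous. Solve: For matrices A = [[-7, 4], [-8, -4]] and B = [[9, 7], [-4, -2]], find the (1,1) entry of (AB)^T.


(AB)^T_{ij} = (AB)_{ji} = sum_k A_{jk} B_{ki}.
For i=1, j=1 we need (AB)_{11}:
A_{11} * B_{11} = -7 * 9 = -63
A_{12} * B_{21} = 4 * -4 = -16
Sum = -63 + -16 = -79

-79


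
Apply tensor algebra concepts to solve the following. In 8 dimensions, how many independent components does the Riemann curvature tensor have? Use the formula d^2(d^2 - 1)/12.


The Riemann tensor in d dimensions has d^2(d^2 - 1)/12 independent components.
d = 8, so d^2 = 64
d^2 - 1 = 63
d^2(d^2 - 1) = 64 * 63 = 4032
Divide by 12: 4032 / 12 = 336

336


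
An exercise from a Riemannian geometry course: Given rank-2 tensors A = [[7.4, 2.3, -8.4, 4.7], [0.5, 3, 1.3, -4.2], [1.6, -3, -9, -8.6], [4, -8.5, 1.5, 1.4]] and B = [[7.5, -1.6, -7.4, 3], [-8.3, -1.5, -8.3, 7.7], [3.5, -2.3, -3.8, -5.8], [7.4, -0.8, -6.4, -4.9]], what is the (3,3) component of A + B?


Tensor addition is component-wise: (A + B)_{ij} = A_{ij} + B_{ij}.
A_{33} = -9
B_{33} = -3.8
(A + B)_{33} = -9 + -3.8 = -12.8

-12.8


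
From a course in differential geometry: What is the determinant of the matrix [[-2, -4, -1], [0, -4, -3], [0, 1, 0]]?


Expanding along the first row, det(A) = a11*M_11 - a12*M_12 + a13*M_13, where M_1j is the (1,j) minor.
Minor M_11 = -4*0 - -3*1 = 3
Minor M_12 = 0*0 - -3*0 = 0
Minor M_13 = 0*1 - -4*0 = 0
det = -2*(3) - -4*(0) + -1*(0)
    = -6 - 0 + 0
    = -6

-6


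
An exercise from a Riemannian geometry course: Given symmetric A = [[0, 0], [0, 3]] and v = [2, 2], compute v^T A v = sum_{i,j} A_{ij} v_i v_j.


First compute Av:
(Av)_1 = 0*2 + 0*2 = 0
(Av)_2 = 0*2 + 3*2 = 6
Av = [0, 6]
Then v^T (Av) = 2*0 + 2*6
= 0 + 12 = 12

12


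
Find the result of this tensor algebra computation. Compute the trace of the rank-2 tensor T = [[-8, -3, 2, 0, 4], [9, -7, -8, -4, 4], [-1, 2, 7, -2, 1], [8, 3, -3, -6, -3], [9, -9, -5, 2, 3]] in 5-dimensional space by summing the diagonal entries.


The contraction (trace) of a rank-2 tensor is the sum of its diagonal elements.
Diagonal entries: A[1,1] = -8, A[2,2] = -7, A[3,3] = 7, A[4,4] = -6, A[5,5] = 3
Tr(A) = -8 + -7 + 7 + -6 + 3 = -11

-11


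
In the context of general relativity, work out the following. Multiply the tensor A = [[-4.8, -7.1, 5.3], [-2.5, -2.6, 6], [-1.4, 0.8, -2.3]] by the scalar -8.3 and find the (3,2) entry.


Scalar multiplication: (cA)_{ij} = c * A_{ij}.
c = -8.3
A_{32} = 0.8
(cA)_{32} = -8.3 * 0.8 = -6.64

-6.64


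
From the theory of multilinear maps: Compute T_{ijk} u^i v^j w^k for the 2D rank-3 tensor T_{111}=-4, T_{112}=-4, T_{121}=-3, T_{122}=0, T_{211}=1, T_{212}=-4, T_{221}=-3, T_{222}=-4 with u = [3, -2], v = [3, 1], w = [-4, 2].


S = sum over i,j,k of T_{ijk} u_i v_j w_k. Expanding all 8 terms:
T_{111}*u_1*v_1*w_1 = -4*3*3*-4 = 144  (running total: 144)
T_{112}*u_1*v_1*w_2 = -4*3*3*2 = -72  (running total: 72)
T_{121}*u_1*v_2*w_1 = -3*3*1*-4 = 36  (running total: 108)
T_{122}*u_1*v_2*w_2 = 0*3*1*2 = 0  (running total: 108)
T_{211}*u_2*v_1*w_1 = 1*-2*3*-4 = 24  (running total: 132)
T_{212}*u_2*v_1*w_2 = -4*-2*3*2 = 48  (running total: 180)
T_{221}*u_2*v_2*w_1 = -3*-2*1*-4 = -24  (running total: 156)
T_{222}*u_2*v_2*w_2 = -4*-2*1*2 = 16  (running total: 172)
S = 172

172


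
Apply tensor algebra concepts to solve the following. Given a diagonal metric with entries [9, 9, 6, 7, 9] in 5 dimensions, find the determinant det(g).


For a diagonal metric, the determinant is the product of diagonal entries.
Diagonal entries: 9, 9, 6, 7, 9
det(g) = 9 * 9 * 6 * 7 * 9 = 30618

30618


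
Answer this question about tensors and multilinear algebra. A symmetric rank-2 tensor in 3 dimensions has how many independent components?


A symmetric rank-2 tensor in d dimensions has d(d+1)/2 independent components.
d = 3
d(d+1)/2 = 3 * 4 / 2 = 12 / 2 = 6

6


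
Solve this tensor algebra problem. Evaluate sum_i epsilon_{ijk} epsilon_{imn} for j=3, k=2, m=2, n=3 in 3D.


Using the identity: epsilon_{ijk} epsilon_{imn} = delta_{jm} delta_{kn} - delta_{jn} delta_{km}.
delta_{32} = 0
delta_{23} = 0
delta_{33} = 1
delta_{22} = 1
Result = 0 * 0 - 1 * 1 = 0 - 1 = -1

-1


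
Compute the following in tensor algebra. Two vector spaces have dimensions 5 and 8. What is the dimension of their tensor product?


The dimension of a tensor product is the product of dimensions.
dim(V) = 5, dim(W) = 8
dim(V (x) W) = 5 * 8 = 40

40


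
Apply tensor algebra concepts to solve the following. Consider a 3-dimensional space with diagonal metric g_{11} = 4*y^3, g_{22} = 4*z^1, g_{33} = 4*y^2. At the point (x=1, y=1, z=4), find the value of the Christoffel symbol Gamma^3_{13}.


For a diagonal metric, Gamma^k_{ij} = (1/2) g^{kk} (dg_{ik}/dx_j + dg_{jk}/dx_i - dg_{ij}/dx_k).
The metric is diagonal, so g_{ab} = 0 for a != b.
At the given point: g_{11} = 4, g_{22} = 16, g_{33} = 4
g^{33} = 1/4
dg_{13}/dx_3 = 0 (off-diagonal)
dg_{33}/dx_1 = dg_{33}/dx_1 = 0
dg_{13}/dx_3 = 0 (off-diagonal)
Numerator = 0 + 0 - 0 = 0
Gamma^3_{13} = 0 / (2 * 4) = 0

0


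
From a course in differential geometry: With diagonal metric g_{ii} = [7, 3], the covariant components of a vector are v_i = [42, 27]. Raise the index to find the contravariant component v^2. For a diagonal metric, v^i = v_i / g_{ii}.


To raise an index with a diagonal metric: v^i = v_i / g_{ii}.
For index 2: v_2 = 27, g_{22} = 3
v^2 = 27 / 3 = 9

9


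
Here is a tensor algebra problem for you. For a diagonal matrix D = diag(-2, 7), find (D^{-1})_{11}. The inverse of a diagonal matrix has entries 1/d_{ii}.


For a diagonal matrix, the inverse has entries (D^{-1})_{ii} = 1/d_{ii}.
The diagonal entries are: d_{11} = -2, d_{22} = 7
We need (D^{-1})_{11} = 1/d_{11} = 1/-2 = -1/2

-1/2


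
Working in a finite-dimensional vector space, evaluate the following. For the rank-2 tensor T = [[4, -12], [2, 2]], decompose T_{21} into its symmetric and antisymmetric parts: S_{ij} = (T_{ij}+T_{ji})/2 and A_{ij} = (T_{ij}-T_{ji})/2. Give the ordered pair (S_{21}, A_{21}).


T_{21} = 2
T_{12} = -12
S_{21} = (2 + -12)/2 = -10/2 = -5
A_{21} = (2 - -12)/2 = 14/2 = 7
Check: S + A = -5 + 7 = 2 = T_{21}.

(-5, 7)


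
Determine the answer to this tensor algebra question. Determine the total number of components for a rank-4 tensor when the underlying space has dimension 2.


The number of components of a rank-r tensor in d dimensions is d^r.
Here d = 2 and r = 4.
2^4 = 16

16


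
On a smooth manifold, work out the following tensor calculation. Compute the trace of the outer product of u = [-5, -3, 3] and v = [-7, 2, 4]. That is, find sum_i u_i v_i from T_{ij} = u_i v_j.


The outer product gives T_{ij} = u_i v_j.
The trace (contraction) is Tr(T) = sum_i T_{ii} = sum_i u_i v_i.
Diagonal entries:
T_{11} = u_1 * v_1 = -5 * -7 = 35
T_{22} = u_2 * v_2 = -3 * 2 = -6
T_{33} = u_3 * v_3 = 3 * 4 = 12
Tr(T) = 35 + -6 + 12 = 41

41


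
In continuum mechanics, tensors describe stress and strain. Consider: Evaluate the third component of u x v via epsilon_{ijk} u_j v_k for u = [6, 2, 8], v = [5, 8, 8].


(u x v)_3 = sum_{j,k} epsilon_{3jk} u_j v_k. Only permutations of (1,2,3) contribute; the two non-zero terms are:
eps_{312} u_1 v_2 = 1 * 6 * 8 = 48
eps_{321} u_2 v_1 = -1 * 2 * 5 = -10
(u x v)_3 = 38

38


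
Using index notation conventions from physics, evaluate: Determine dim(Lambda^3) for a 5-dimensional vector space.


The dimension of the space of p-forms on an n-dimensional space is C(n, p).
n = 5, p = 3
C(5, 3) = 5! / (3! * 2!) = 10

10


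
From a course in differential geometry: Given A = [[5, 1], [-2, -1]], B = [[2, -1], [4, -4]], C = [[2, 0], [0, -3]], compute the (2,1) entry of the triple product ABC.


(ABC)_{21} = sum_m (AB)_{2m} C_{m1}. First compute row 2 of AB.
(AB)_{21} = -2*2 + -1*4 = -8
(AB)_{22} = -2*-1 + -1*-4 = 6
Now contract with column 1 of C:
(AB)_{21} * C_{11} = -8 * 2 = -16
(AB)_{22} * C_{21} = 6 * 0 = 0
(ABC)_{21} = -16 + 0 = -16

-16


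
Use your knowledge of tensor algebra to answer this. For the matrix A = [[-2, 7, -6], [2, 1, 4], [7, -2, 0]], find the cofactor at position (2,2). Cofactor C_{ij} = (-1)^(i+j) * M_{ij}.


To find cofactor C_{22}, delete row 2 and column 2.
The resulting 2x2 submatrix is: [[-2, -6], [7, 0]]
Minor M_{22} = -2*0 - -6*7
  = 0 - -42 = 42
Sign = (-1)^(2+2) = (-1)^4 = 1
Cofactor C_{22} = 1 * 42 = 42

42


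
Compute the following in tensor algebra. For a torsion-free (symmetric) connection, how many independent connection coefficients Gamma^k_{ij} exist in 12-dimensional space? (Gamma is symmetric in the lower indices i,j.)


Christoffel symbols Gamma^k_{ij} are symmetric in i,j, so there are d * d(d+1)/2 independent symbols.
d = 12
d(d+1)/2 = 12 * 13 / 2 = 78
Total = 12 * 78 = 936

936


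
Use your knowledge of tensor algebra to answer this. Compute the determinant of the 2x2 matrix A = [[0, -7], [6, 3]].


For a 2x2 matrix [[a, b], [c, d]], det = a*d - b*c.
a = 0, b = -7, c = 6, d = 3
a*d = 0 * 3 = 0
b*c = -7 * 6 = -42
det = 0 - -42 = 42

42


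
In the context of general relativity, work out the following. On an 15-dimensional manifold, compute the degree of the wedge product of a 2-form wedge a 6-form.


The degree of a wedge product is the sum of the degrees of the individual forms.
Degrees: 2, 6
Total degree = 2 + 6 = 8

8


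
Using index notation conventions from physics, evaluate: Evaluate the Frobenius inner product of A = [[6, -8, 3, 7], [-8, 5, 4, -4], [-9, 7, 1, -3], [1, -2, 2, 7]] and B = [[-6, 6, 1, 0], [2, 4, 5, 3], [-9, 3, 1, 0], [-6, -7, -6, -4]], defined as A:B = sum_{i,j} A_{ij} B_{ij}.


A:B = sum over all i,j of A_{ij} * B_{ij}.
Row 1: 6*-6=-36, -8*6=-48, 3*1=3, 7*0=0 => row sum = -81
Row 2: -8*2=-16, 5*4=20, 4*5=20, -4*3=-12 => row sum = 12
Row 3: -9*-9=81, 7*3=21, 1*1=1, -3*0=0 => row sum = 103
Row 4: 1*-6=-6, -2*-7=14, 2*-6=-12, 7*-4=-28 => row sum = -32
Total = -81 + 12 + 103 + -32 = 2

2


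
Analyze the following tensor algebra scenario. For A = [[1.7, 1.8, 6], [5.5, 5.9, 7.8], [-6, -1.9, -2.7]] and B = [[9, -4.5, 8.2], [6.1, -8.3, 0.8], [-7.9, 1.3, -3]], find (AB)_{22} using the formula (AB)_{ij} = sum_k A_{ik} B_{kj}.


(AB)_{ij} = sum_k A_{ik} B_{kj}.
For i=2, j=2:
A_{21} * B_{12} = 5.5 * -4.5 = -24.75
A_{22} * B_{22} = 5.9 * -8.3 = -48.97
A_{23} * B_{32} = 7.8 * 1.3 = 10.14
Sum = -24.75 + -48.97 + 10.14 = -63.58

-63.58


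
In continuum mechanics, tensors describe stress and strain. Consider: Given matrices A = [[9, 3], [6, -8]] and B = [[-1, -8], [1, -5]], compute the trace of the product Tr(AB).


Tr(AB) = sum_i (AB)_{ii} where (AB)_{ii} = sum_k A_{ik} B_{ki}.
(AB)_{11} = 9*-1 + 3*1 = -6
(AB)_{22} = 6*-8 + -8*-5 = -8
Tr(AB) = -6 + -8 = -14

-14


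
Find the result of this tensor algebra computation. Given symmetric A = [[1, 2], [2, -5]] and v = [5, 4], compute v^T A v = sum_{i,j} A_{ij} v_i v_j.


First compute Av:
(Av)_1 = 1*5 + 2*4 = 13
(Av)_2 = 2*5 + -5*4 = -10
Av = [13, -10]
Then v^T (Av) = 5*13 + 4*-10
= 65 + -40 = 25

25


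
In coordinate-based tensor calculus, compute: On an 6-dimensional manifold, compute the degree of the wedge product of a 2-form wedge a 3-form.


The degree of a wedge product is the sum of the degrees of the individual forms.
Degrees: 2, 3
Total degree = 2 + 3 = 5

5


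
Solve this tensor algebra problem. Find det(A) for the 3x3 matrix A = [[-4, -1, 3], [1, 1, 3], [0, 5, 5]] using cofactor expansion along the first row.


Expanding along the first row, det(A) = a11*M_11 - a12*M_12 + a13*M_13, where M_1j is the (1,j) minor.
Minor M_11 = 1*5 - 3*5 = -10
Minor M_12 = 1*5 - 3*0 = 5
Minor M_13 = 1*5 - 1*0 = 5
det = -4*(-10) - -1*(5) + 3*(5)
    = 40 - -5 + 15
    = 60

60


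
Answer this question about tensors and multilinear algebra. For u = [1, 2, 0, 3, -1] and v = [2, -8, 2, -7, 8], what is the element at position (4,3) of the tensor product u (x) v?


The outer product entry T_{ij} = u_i * v_j.
We need i=4, j=3.
u_4 = 3, v_3 = 2
T_{4,3} = 3 * 2 = 6

6


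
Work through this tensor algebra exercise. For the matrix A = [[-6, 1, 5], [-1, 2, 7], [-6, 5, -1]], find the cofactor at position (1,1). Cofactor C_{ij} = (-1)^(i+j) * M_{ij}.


To find cofactor C_{11}, delete row 1 and column 1.
The resulting 2x2 submatrix is: [[2, 7], [5, -1]]
Minor M_{11} = 2*-1 - 7*5
  = -2 - 35 = -37
Sign = (-1)^(1+1) = (-1)^2 = 1
Cofactor C_{11} = 1 * -37 = -37

-37


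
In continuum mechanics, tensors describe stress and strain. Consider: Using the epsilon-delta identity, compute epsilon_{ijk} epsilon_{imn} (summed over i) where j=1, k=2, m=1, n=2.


Using the identity: epsilon_{ijk} epsilon_{imn} = delta_{jm} delta_{kn} - delta_{jn} delta_{km}.
delta_{11} = 1
delta_{22} = 1
delta_{12} = 0
delta_{21} = 0
Result = 1 * 1 - 0 * 0 = 1 - 0 = 1

1


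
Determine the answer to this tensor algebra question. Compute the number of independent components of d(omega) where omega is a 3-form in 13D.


The exterior derivative of a p-form is a (p+1)-form.
Its number of independent components is C(n, p+1).
n = 13, p+1 = 4
C(13, 4) = 715

715


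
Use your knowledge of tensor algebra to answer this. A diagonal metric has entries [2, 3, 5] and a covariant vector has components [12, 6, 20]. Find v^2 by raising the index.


To raise an index with a diagonal metric: v^i = v_i / g_{ii}.
For index 2: v_2 = 6, g_{22} = 3
v^2 = 6 / 3 = 2

2
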